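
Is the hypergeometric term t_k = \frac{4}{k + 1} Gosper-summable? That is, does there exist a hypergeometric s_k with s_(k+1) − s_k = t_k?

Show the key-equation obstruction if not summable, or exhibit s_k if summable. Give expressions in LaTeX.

No. Not Gosper-summable.

Ratio r(k) = (k + 1)/(k + 2).
Normal form (A,B,C) = (k + 1, k + 2, 1).
Solve (k + 1)·f(k+1) − (k + 1)·f(k) = 1.
Bound: deg f ≤ 0.
Put f(k) = c0: A·f(k+1) − B(k−1)·f(k) − C = -1; need -1 = 0 — inconsistent ⇒ no f, not summable.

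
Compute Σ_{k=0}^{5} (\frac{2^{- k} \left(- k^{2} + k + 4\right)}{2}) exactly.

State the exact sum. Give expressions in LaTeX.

r(k) = (k**2 + k - 4)/(2*(k**2 - k - 4)) after simplifying.
A = 1/2, B = 1, C = k**2 - k - 4.
Set up (1/2)·f(k+1) − (1)·f(k) − (k**2 - k - 4) = 0.
d = 2 from the (0,0,2) case.
Coefficient equations give f(k) = -2*(k - 1)*(k + 2).
R(k) = B(k−1)·f(k)/C(k) = -2*(k - 1)*(k + 2)/(k**2 - k - 4); s_k = R·t_k = (k**2 + k - 2)/2**k.
s_(k+1) − s_k = (-k**2 + k + 4)/(2*2**k) = t_k.
Evaluate s at k=6 and k=0: 5/8 and -2; difference 21/8.

Σ = 21/8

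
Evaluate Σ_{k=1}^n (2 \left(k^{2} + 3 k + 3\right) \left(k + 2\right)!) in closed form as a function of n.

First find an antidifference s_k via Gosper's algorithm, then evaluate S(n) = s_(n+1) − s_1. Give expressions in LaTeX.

r(k) = (k + 3)*(3*k + (k + 1)**2 + 6)/(k**2 + 3*k + 3) after simplifying.
Factor: A=k + 3; B=1; C=k**2 + 3*k + 3.
Set up (k + 3)·f(k+1) − (1)·f(k) − (k**2 + 3*k + 3) = 0.
Degrees (1,0,2) ⇒ d ≤ 1.
A polynomial solution: f(k) = k.
Certificate R = B(k−1)f/C = k/(k**2 + 3*k + 3) gives s_k = 2*k*factorial(k + 2).
Check: Δs_k = 2*(k**2 + 3*k + 3)*factorial(k + 2). ✓
Σ_(k=1)^n t_k = s_(n+1) − s_(1) = (2*(n + 1)*factorial(n + 3)) − (12), i.e. 2*n*factorial(n + 3) + 2*factorial(n + 3) - 12.

S(n) = 2 n \left(n + 3\right)! + 2 \left(n + 3\right)! - 12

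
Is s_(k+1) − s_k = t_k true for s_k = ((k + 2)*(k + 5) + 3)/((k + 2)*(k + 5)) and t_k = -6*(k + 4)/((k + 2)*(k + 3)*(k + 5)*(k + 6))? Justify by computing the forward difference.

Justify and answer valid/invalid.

s_(k+1) = ((k + 3)*(k + 6) + 3)/((k + 3)*(k + 6))
s_(k+1) − s_k = 6*(-k - 4)/(k**4 + 16*k**3 + 91*k**2 + 216*k + 180)
(s_(k+1) − s_k) − t_k = 0

valid (s_(k+1) − s_k reduces to t_k)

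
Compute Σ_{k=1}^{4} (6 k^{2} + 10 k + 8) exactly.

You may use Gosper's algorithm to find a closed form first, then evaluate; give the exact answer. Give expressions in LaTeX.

Ratio r(k) = (3*k**2 + 11*k + 12)/(3*k**2 + 5*k + 4).
So A=1 and B=1, with C=k**2 + 5*k/3 + 4/3.
Solve (1)·f(k+1) − (1)·f(k) = k**2 + 5*k/3 + 4/3.
Degrees (0,0,2) ⇒ d ≤ 3.
Solving with deg f ≤ 3: f(k) = k*(k**2 + k + 2)/3.
R(k) = B(k−1)·f(k)/C(k) = k*(k**2 + k + 2)/(3*k**2 + 5*k + 4); s_k = R·t_k = 2*k*(k**2 + k + 2).
Check: Δs_k = 6*k**2 + 10*k + 8. ✓
Σ_(k=1)^(4) t_k = s_(5) − s_(1) = 320 − (8) = 312.

Σ = 312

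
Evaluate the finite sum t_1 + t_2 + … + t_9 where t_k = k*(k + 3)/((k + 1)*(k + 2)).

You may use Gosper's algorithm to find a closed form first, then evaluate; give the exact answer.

Ratio r(k) = (k + 1)**2*(k + 4)/(k*(k + 3)**2).
Take A(k)=k + 1, B(k)=k + 3, C(k)=k**2 + 3*k.
Need (k + 1)·f(k+1) − (k + 2)·f(k) = k**2 + 3*k.
d = 2 from the (1,1,2) case.
Match coefficients ⇒ f(k) = k*(k - 1).
Get s_k = R·t_k = k*(k - 1)/(k + 1) with R(k) = B(k−1)f(k)/C(k) = (k - 1)*(k + 2)/(k + 3).
Verify: k*(k + 3)/(k**2 + 3*k + 2) matches t_k.
Evaluate s at k=10 and k=1: 90/11 and 0; difference 90/11.

Σ = 90/11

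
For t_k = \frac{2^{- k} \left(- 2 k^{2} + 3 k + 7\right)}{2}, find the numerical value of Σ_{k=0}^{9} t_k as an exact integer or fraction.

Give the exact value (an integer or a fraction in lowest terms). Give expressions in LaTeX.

Σ = 2151/512

r(k) = (2*k**2 + k - 8)/(2*(2*k**2 - 3*k - 7)) after simplifying.
A = 1/2, B = 1, C = k**2 - 3*k/2 - 7/2.
Key eq: (1/2)·f(k+1) = (1)·f(k) + (k**2 - 3*k/2 - 7/2).
Degrees (0,0,2) ⇒ d ≤ 2.
Solving with deg f ≤ 2: f(k) = -2*k**2 - k + 4.
Then R = B(k−1)f/C = -2*(2*k**2 + k - 4)/(2*k**2 - 3*k - 7), so s_k = R(k)·t_k = (2*k**2 + k - 4)/2**k.
Δs = (-2*k**2 + 3*k + 7)/(2*2**k), as required.
Σ_(k=0)^(9) t_k = s_(10) − s_(0) = 103/512 − (-4) = 2151/512.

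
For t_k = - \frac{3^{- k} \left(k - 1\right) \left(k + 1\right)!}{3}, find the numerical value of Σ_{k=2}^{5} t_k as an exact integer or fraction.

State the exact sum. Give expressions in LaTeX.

r(k) = k*(k + 2)/(3*(k - 1)) after simplifying.
Normal form (A,B,C) = (k/3 + 2/3, 1, k - 1).
Need (k/3 + 2/3)·f(k+1) − (1)·f(k) = k - 1.
d = 0 from the (1,0,1) case.
A polynomial solution: f(k) = 3.
Then R = B(k−1)f/C = 3/(k - 1), so s_k = R(k)·t_k = -factorial(k + 1)/3**k.
Check: Δs_k = -(k - 1)*factorial(k + 1)/(3*3**k). ✓
Telescoping: Σ = s_(6) − s_(2) = -560/81 − (-2/3) = -506/81.

Σ = -506/81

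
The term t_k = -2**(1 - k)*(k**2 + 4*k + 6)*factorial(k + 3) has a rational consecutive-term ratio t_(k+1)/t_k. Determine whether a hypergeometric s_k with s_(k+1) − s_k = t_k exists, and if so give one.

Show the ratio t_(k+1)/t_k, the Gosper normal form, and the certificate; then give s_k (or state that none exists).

s_k = -2**(2 - k)*(k + 1)*factorial(k + 3)

r(k) = (k + 4)*(4*k + (k + 1)**2 + 10)/(2*(k**2 + 4*k + 6)) after simplifying.
So A=k/2 + 2 and B=1, with C=k**2 + 4*k + 6.
Need (k/2 + 2)·f(k+1) − (1)·f(k) = k**2 + 4*k + 6.
From deg A=1, deg B=0, deg C=2: d=1.
Coefficient equations give f(k) = 2*(k + 1).
R(k) = B(k−1)·f(k)/C(k) = 2*(k + 1)/(k**2 + 4*k + 6); s_k = R·t_k = -2**(2 - k)*(k + 1)*factorial(k + 3).
Verify: -2**(1 - k)*(k**2 + 4*k + 6)*factorial(k + 3) matches t_k.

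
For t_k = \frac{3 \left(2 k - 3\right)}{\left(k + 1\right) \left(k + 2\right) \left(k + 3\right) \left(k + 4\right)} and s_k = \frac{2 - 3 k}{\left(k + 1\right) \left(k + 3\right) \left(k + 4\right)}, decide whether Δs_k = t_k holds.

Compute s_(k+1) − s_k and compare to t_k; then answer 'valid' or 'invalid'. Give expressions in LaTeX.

s_(k+1) = (-3*k - 1)/((k + 2)*(k + 4)*(k + 5))
s_(k+1) − s_k = (6*k**2 + 3*k - 23)/(k**5 + 15*k**4 + 85*k**3 + 225*k**2 + 274*k + 120)
(s_(k+1) − s_k) − t_k = 2*(11 - 9*k)/(k**5 + 15*k**4 + 85*k**3 + 225*k**2 + 274*k + 120)

Invalid: residual \frac{2 \left(11 - 9 k\right)}{k^{5} + 15 k^{4} + 85 k^{3} + 225 k^{2} + 274 k + 120} ≠ 0.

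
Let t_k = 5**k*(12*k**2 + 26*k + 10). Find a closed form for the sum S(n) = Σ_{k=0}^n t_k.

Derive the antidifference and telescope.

S(n) = 5**(n + 1)*(3*n**2 + 5*n + 2)

The ratio is 5*(6*k**2 + 25*k + 24)/(6*k**2 + 13*k + 5).
A = 5, B = 1, C = k**2 + 13*k/6 + 5/6.
Key eq: (5)·f(k+1) = (1)·f(k) + (k**2 + 13*k/6 + 5/6).
Degrees (0,0,2) ⇒ d ≤ 2.
Solve for f: f(k) = k*(3*k - 1)/12 (degree 2 ≤ 2).
Then R = B(k−1)f/C = k*(3*k - 1)/(2*(2*k + 1)*(3*k + 5)), so s_k = R(k)·t_k = 5**k*k*(3*k - 1).
Δs = 5**k*(12*k**2 + 26*k + 10), as required.
Evaluate: s_(n+1) = 5**(n + 1)*(3*n**2 + 5*n + 2); subtract s_(0) = 0 ⇒ S(n) = 5**(n + 1)*(3*n**2 + 5*n + 2).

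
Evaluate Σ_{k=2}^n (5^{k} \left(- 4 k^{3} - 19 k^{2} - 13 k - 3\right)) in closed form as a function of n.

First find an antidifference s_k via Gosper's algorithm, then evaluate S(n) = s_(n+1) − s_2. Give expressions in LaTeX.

S(n) = - 5 \cdot 5^{n} n^{3} - 20 \cdot 5^{n} n^{2} - 10 \cdot 5^{n} n - 5 \cdot 5^{n} + 200

Ratio r(k) = 5*(4*k**3 + 31*k**2 + 63*k + 39)/(4*k**3 + 19*k**2 + 13*k + 3).
So A=5 and B=1, with C=k**3 + 19*k**2/4 + 13*k/4 + 3/4.
Set up (5)·f(k+1) − (1)·f(k) − (k**3 + 19*k**2/4 + 13*k/4 + 3/4) = 0.
deg f ≤ 3 (via 0,0,3).
Match coefficients ⇒ f(k) = (k**3 + k**2 - 3*k + 2)/4.
Then R = B(k−1)f/C = (k**3 + k**2 - 3*k + 2)/(4*k**3 + 19*k**2 + 13*k + 3), so s_k = R(k)·t_k = 5**k*(-k**3 - k**2 + 3*k - 2).
Check: Δs_k = 5**k*(-4*k**3 - 19*k**2 - 13*k - 3). ✓
s_(n+1) = 5**(n + 1)*(-n**3 - 4*n**2 - 2*n - 1) and s_(2) = -200, so S(n) = -5*5**n*n**3 - 20*5**n*n**2 - 10*5**n*n - 5*5**n + 200.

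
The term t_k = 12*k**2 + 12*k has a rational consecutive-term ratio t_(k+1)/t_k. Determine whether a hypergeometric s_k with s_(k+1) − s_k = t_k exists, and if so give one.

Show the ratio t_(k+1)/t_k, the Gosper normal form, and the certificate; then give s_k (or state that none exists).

r(k) = (k + 2)/k after simplifying.
Normal form (A,B,C) = (1, 1, k**2 + k).
Solve (1)·f(k+1) − (1)·f(k) = k**2 + k.
From deg A=0, deg B=0, deg C=2: d=3.
A polynomial solution: f(k) = k*(k - 1)*(k + 1)/3.
So s_k = (B(k−1)f/C)·t_k = ((k - 1)/3)·t_k = 4*k*(k**2 - 1).
Verify: 12*k*(k + 1) matches t_k.

s_k = 4*k*(k**2 - 1)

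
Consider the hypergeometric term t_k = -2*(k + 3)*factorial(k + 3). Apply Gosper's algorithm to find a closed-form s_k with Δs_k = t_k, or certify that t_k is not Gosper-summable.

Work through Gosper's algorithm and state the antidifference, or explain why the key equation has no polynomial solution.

The ratio is (k + 4)**2/(k + 3).
Normal form (A,B,C) = (k + 4, 1, k + 3).
Key eq: (k + 4)·f(k+1) = (1)·f(k) + (k + 3).
d = 0 from the (1,0,1) case.
Match coefficients ⇒ f(k) = 1.
Then R = B(k−1)f/C = 1/(k + 3), so s_k = R(k)·t_k = -2*factorial(k + 3).
Verify: -2*(k + 3)*factorial(k + 3) matches t_k.

s_k = -2*factorial(k + 3)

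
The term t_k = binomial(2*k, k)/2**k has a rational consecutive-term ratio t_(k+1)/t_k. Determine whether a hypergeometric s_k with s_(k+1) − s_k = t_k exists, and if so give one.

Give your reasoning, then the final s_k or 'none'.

Ratio r(k) = (2*k + 1)/(k + 1).
Gosper form: A/B · C(k+1)/C(k) with A=2*k + 1, B=k + 1, C=1.
Key eq: (2*k + 1)·f(k+1) = (k)·f(k) + (1).
Bound: deg f ≤ -1.
d = -1 < 0 ⇒ no nonzero polynomial f; not summable.

no hypergeometric antidifference exists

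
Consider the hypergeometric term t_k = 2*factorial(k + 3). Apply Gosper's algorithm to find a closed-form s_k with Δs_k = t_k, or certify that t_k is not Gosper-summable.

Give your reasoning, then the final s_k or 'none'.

none — t_k is not Gosper-summable

r(k) = k + 4 after simplifying.
Normal form (A,B,C) = (k + 4, 1, 1).
Key eq: (k + 4)·f(k+1) = (1)·f(k) + (1).
From deg A=1, deg B=0, deg C=0: d=-1.
Bound -1 < 0, so the key equation has no polynomial solution.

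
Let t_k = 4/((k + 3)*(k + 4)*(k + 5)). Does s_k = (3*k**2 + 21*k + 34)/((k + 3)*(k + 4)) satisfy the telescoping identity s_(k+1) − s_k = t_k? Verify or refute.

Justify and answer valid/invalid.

s_(k+1) = (21*k + 3*(k + 1)**2 + 55)/((k + 4)*(k + 5))
s_(k+1) − s_k = 4/(k**3 + 12*k**2 + 47*k + 60)
(s_(k+1) − s_k) − t_k = 0

valid; difference matches t_k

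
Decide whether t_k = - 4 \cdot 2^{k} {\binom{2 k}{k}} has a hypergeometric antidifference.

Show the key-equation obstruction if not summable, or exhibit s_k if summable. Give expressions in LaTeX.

Ratio r(k) = 4*(2*k + 1)/(k + 1).
Normal form (A,B,C) = (8*k + 4, k + 1, 1).
f must satisfy (8*k + 4)·f(k+1) − (k)·f(k) = 1.
d = -1 from the (1,1,0) case.
d = -1 < 0 ⇒ no nonzero polynomial f; not summable.

No; the degree bound rules out any f.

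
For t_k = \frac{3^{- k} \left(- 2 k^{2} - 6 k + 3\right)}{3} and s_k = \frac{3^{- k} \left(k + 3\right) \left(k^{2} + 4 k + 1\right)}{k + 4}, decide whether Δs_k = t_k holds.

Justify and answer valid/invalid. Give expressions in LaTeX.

Invalid: residual \frac{3^{- k} \left(2 k^{3} + 17 k^{2} + 33 k - 9\right)}{3 \left(k^{2} + 9 k + 20\right)} ≠ 0.

s_(k+1) = (k + 4)*(4*k + (k + 1)**2 + 5)/(3*3**k*(k + 5))
s_(k+1) − s_k = (-2*k**4 - 22*k**3 - 74*k**2 - 60*k + 51)/(3*3**k*(k**2 + 9*k + 20))
(s_(k+1) − s_k) − t_k = (2*k**3 + 17*k**2 + 33*k - 9)/(3*3**k*(k**2 + 9*k + 20))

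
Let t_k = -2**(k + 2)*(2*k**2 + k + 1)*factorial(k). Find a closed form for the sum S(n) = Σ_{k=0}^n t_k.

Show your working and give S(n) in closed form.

t_(k+1)/t_k = 2*(k + 1)*(k + 2*(k + 1)**2 + 2)/(2*k**2 + k + 1).
Take A(k)=2*k + 2, B(k)=1, C(k)=k**2 + k/2 + 1/2.
Key eq: (2*k + 2)·f(k+1) = (1)·f(k) + (k**2 + k/2 + 1/2).
Degrees (1,0,2) ⇒ d ≤ 1.
Coefficient equations give f(k) = (k - 1)/2.
R(k) = B(k−1)·f(k)/C(k) = (k - 1)/(2*k**2 + k + 1); s_k = R·t_k = -2**(k + 2)*(k - 1)*factorial(k).
Check: Δs_k = -2**(k + 2)*(2*k**2 + k + 1)*factorial(k). ✓
Evaluate: s_(n+1) = -2**(n + 3)*n*factorial(n + 1); subtract s_(0) = 4 ⇒ S(n) = -8*2**n*n*factorial(n + 1) - 4.

S(n) = -8*2**n*n*factorial(n + 1) - 4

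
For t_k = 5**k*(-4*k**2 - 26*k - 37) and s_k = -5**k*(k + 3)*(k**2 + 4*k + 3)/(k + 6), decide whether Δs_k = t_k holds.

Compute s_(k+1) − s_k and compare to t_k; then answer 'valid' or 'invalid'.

Invalid: residual 5**k*(12*k**3 + 147*k**2 + 567*k + 657)/(k**2 + 13*k + 42) ≠ 0.

s_(k+1) = -5**(k + 1)*(k + 4)*(4*k + (k + 1)**2 + 7)/(k + 7)
s_(k+1) − s_k = 5**k*(-4*k**4 - 66*k**3 - 396*k**2 - 1006*k - 897)/(k**2 + 13*k + 42)
(s_(k+1) − s_k) − t_k = 5**k*(12*k**3 + 147*k**2 + 567*k + 657)/(k**2 + 13*k + 42)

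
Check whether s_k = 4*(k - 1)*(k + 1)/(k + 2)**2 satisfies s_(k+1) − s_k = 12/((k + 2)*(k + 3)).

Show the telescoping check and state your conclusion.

Invalid: residual 4*(k**2 - k - 9)/(k**4 + 10*k**3 + 37*k**2 + 60*k + 36) ≠ 0.

s_(k+1) = 4*k*(k + 2)/(k + 3)**2
s_(k+1) − s_k = 4*(4*k**2 + 14*k + 9)/(k**4 + 10*k**3 + 37*k**2 + 60*k + 36)
(s_(k+1) − s_k) − t_k = 4*(k**2 - k - 9)/(k**4 + 10*k**3 + 37*k**2 + 60*k + 36)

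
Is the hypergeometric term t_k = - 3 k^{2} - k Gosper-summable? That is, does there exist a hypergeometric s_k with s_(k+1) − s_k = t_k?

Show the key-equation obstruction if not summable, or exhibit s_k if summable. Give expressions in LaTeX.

Yes. s_k = k^{2} \left(1 - k\right).

Compute t_(k+1)/t_k: get (k + 3*(k + 1)**2 + 1)/(k*(3*k + 1)).
A = 1, B = 1, C = k**2 + k/3.
Key eq: (1)·f(k+1) = (1)·f(k) + (k**2 + k/3).
Bound: deg f ≤ 3.
Match coefficients ⇒ f(k) = k**2*(k - 1)/3.
Certificate R = B(k−1)f/C = k*(k - 1)/(3*k + 1) gives s_k = k**2*(1 - k).
Δs = k*(-3*k - 1), as required.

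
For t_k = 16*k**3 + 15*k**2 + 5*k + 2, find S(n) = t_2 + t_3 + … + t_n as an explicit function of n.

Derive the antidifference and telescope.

S(n) = 4*n**4 + 13*n**3 + 14*n**2 + 7*n - 38

Compute t_(k+1)/t_k: get (16*k**3 + 63*k**2 + 83*k + 38)/(16*k**3 + 15*k**2 + 5*k + 2).
A = 1, B = 1, C = k**3 + 15*k**2/16 + 5*k/16 + 1/8.
Key eq: (1)·f(k+1) = (1)·f(k) + (k**3 + 15*k**2/16 + 5*k/16 + 1/8).
Bound: deg f ≤ 4.
Solve for f: f(k) = k*(4*k**3 - 3*k**2 - k + 2)/16 (degree 4 ≤ 4).
Then R = B(k−1)f/C = k*(4*k**3 - 3*k**2 - k + 2)/(16*k**3 + 15*k**2 + 5*k + 2), so s_k = R(k)·t_k = k*(4*k**3 - 3*k**2 - k + 2).
s_(k+1) − s_k = 16*k**3 + 15*k**2 + 5*k + 2 = t_k.
Σ_(k=2)^n t_k = s_(n+1) − s_(2) = (4*n**4 + 13*n**3 + 14*n**2 + 7*n + 2) − (40), i.e. 4*n**4 + 13*n**3 + 14*n**2 + 7*n - 38.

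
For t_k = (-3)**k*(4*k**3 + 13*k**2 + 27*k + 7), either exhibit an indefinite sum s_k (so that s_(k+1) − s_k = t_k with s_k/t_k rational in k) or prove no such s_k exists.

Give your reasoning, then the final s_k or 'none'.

s_k = (-3)**k*(-k**3 - k**2 - 3*k + 2)

The ratio is 3*(-4*k**3 - 25*k**2 - 65*k - 51)/(4*k**3 + 13*k**2 + 27*k + 7).
A = -3, B = 1, C = k**3 + 13*k**2/4 + 27*k/4 + 7/4.
Need (-3)·f(k+1) − (1)·f(k) = k**3 + 13*k**2/4 + 27*k/4 + 7/4.
Bound: deg f ≤ 3.
A polynomial solution: f(k) = -(k**3 + k**2 + 3*k - 2)/4.
R(k) = B(k−1)·f(k)/C(k) = -(k**3 + k**2 + 3*k - 2)/(4*k**3 + 13*k**2 + 27*k + 7); s_k = R·t_k = (-3)**k*(-k**3 - k**2 - 3*k + 2).
Check: Δs_k = (-3)**k*(4*k**3 + 13*k**2 + 27*k + 7). ✓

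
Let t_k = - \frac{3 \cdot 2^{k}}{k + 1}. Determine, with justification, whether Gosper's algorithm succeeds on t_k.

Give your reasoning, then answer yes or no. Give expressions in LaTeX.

No — key equation has no polynomial f.

Ratio r(k) = 2*(k + 1)/(k + 2).
So A=2*k + 2 and B=k + 2, with C=1.
Key eq: (2*k + 2)·f(k+1) = (k + 1)·f(k) + (1).
Bound: deg f ≤ -1.
d = -1 < 0 ⇒ no nonzero polynomial f; not summable.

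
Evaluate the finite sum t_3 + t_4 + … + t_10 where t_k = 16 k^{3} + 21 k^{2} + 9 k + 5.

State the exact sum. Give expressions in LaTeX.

Σ = 56744

t_(k+1)/t_k = (16*k**3 + 69*k**2 + 99*k + 51)/(16*k**3 + 21*k**2 + 9*k + 5).
Gosper form: A/B · C(k+1)/C(k) with A=1, B=1, C=k**3 + 21*k**2/16 + 9*k/16 + 5/16.
Need (1)·f(k+1) − (1)·f(k) = k**3 + 21*k**2/16 + 9*k/16 + 5/16.
Bound: deg f ≤ 4.
Match coefficients ⇒ f(k) = k*(4*k**3 - k**2 - 2*k + 4)/16.
So s_k = (B(k−1)f/C)·t_k = (k*(4*k**3 - k**2 - 2*k + 4)/(16*k**3 + 21*k**2 + 9*k + 5))·t_k = k*(4*k**3 - k**2 - 2*k + 4).
Verify: 16*k**3 + 21*k**2 + 9*k + 5 matches t_k.
Sum = s_(11) − s_(3); s_(11) = 57035, s_(3) = 291 ⇒ 56744.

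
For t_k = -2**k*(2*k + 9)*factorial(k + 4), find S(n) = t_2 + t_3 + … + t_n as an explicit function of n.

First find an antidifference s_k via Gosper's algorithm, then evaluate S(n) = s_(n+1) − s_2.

t_(k+1)/t_k = 2*(k + 5)*(2*k + 11)/(2*k + 9).
Take A(k)=2*k + 10, B(k)=1, C(k)=k + 9/2.
f must satisfy (2*k + 10)·f(k+1) − (1)·f(k) = k + 9/2.
Bound: deg f ≤ 0.
Match coefficients ⇒ f(k) = 1/2.
R(k) = B(k−1)·f(k)/C(k) = 1/(2*k + 9); s_k = R·t_k = -2**k*factorial(k + 4).
Δs = -2**k*(2*k + 9)*factorial(k + 4), as required.
Σ_(k=2)^n t_k = s_(n+1) − s_(2) = (-2**(n + 1)*factorial(n + 5)) − (-2880), i.e. -2*2**n*factorial(n + 5) + 2880.

S(n) = -2*2**n*factorial(n + 5) + 2880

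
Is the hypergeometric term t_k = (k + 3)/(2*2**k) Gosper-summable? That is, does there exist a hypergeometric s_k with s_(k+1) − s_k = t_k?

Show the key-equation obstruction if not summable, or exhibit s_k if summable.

Yes. s_k = (-k - 4)/2**k.

The ratio is (k + 4)/(2*(k + 3)).
Take A(k)=1/2, B(k)=1, C(k)=k + 3.
Set up (1/2)·f(k+1) − (1)·f(k) − (k + 3) = 0.
d = 1 from the (0,0,1) case.
Solving with deg f ≤ 1: f(k) = -2*(k + 4).
Get s_k = R·t_k = (-k - 4)/2**k with R(k) = B(k−1)f(k)/C(k) = -2*(k + 4)/(k + 3).
s_(k+1) − s_k = (k + 3)/(2*2**k) = t_k.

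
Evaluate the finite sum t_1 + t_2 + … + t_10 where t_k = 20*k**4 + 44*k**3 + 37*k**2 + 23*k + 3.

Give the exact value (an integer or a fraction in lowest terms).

t_(k+1)/t_k = (20*k**4 + 124*k**3 + 289*k**2 + 309*k + 127)/(20*k**4 + 44*k**3 + 37*k**2 + 23*k + 3).
Factor: A=1; B=1; C=k**4 + 11*k**3/5 + 37*k**2/20 + 23*k/20 + 3/20.
f must satisfy (1)·f(k+1) − (1)·f(k) = k**4 + 11*k**3/5 + 37*k**2/20 + 23*k/20 + 3/20.
deg f ≤ 5 (via 0,0,4).
Solve for f: f(k) = k*(4*k - 3)*(k**3 + k**2 + 1)/20 (degree 5 ≤ 5).
Get s_k = R·t_k = k*(4*k**4 + k**3 - 3*k**2 + 4*k - 3) with R(k) = B(k−1)f(k)/C(k) = k*(4*k - 3)*(k**3 + k**2 + 1)/(20*k**4 + 44*k**3 + 37*k**2 + 23*k + 3).
Check: Δs_k = 20*k**4 + 44*k**3 + 37*k**2 + 23*k + 3. ✓
Sum = s_(11) − s_(1); s_(11) = 655303, s_(1) = 3 ⇒ 655300.

Σ = 655300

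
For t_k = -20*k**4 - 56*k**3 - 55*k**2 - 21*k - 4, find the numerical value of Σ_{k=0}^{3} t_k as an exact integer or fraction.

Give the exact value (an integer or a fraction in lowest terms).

Σ = -4888

r(k) = (20*k**4 + 136*k**3 + 343*k**2 + 379*k + 156)/(20*k**4 + 56*k**3 + 55*k**2 + 21*k + 4) after simplifying.
A = 1, B = 1, C = k**4 + 14*k**3/5 + 11*k**2/4 + 21*k/20 + 1/5.
Solve (1)·f(k+1) − (1)·f(k) = k**4 + 14*k**3/5 + 11*k**2/4 + 21*k/20 + 1/5.
Bound: deg f ≤ 5.
Match coefficients ⇒ f(k) = k*(4*k**4 + 4*k**3 - 3*k**2 - 3*k + 2)/20.
Get s_k = R·t_k = k*(-4*k**4 - 4*k**3 + 3*k**2 + 3*k - 2) with R(k) = B(k−1)f(k)/C(k) = k*(4*k**4 + 4*k**3 - 3*k**2 - 3*k + 2)/(20*k**4 + 56*k**3 + 55*k**2 + 21*k + 4).
Δs = -20*k**4 - 56*k**3 - 55*k**2 - 21*k - 4, as required.
Σ_(k=0)^(3) t_k = s_(4) − s_(0) = -4888 − (0) = -4888.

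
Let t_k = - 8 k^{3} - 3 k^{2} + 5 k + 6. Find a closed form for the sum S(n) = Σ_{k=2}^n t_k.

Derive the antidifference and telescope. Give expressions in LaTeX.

S(n) = n \left(- 2 n^{3} - 5 n^{2} - n + 8\right)

Ratio r(k) = k*(8*k**2 + 27*k + 25)/(8*k**3 + 3*k**2 - 5*k - 6).
Gosper form: A/B · C(k+1)/C(k) with A=1, B=1, C=k**3 + 3*k**2/8 - 5*k/8 - 3/4.
Solve (1)·f(k+1) − (1)·f(k) = k**3 + 3*k**2/8 - 5*k/8 - 3/4.
deg f ≤ 4 (via 0,0,3).
Solving with deg f ≤ 4: f(k) = k*(2*k**3 - 3*k**2 - 2*k - 3)/8.
Then R = B(k−1)f/C = k*(2*k**3 - 3*k**2 - 2*k - 3)/((k - 1)*(8*k**2 + 11*k + 6)), so s_k = R(k)·t_k = k*(-2*k**3 + 3*k**2 + 2*k + 3).
Verify: -8*k**3 - 3*k**2 + 5*k + 6 matches t_k.
Telescope: S(n) = s_(n+1) − s_(2) = -2*n**4 - 5*n**3 - n**2 + 8*n + 6 − (6) = n*(-2*n**3 - 5*n**2 - n + 8).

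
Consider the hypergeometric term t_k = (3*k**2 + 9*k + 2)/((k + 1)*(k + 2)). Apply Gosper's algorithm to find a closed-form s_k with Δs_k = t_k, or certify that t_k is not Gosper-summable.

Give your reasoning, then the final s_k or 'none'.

t_(k+1)/t_k = (k + 1)*(9*k + 3*(k + 1)**2 + 11)/((k + 3)*(3*k**2 + 9*k + 2)).
A = k + 1, B = k + 3, C = k**2 + 3*k + 2/3.
Need (k + 1)·f(k+1) − (k + 2)·f(k) = k**2 + 3*k + 2/3.
From deg A=1, deg B=1, deg C=2: d=2.
A polynomial solution: f(k) = k*(3*k - 1)/3.
So s_k = (B(k−1)f/C)·t_k = (k*(k + 2)*(3*k - 1)/(3*k**2 + 9*k + 2))·t_k = k*(3*k - 1)/(k + 1).
s_(k+1) − s_k = (3*k**2 + 9*k + 2)/(k**2 + 3*k + 2) = t_k.

s_k = k*(3*k - 1)/(k + 1)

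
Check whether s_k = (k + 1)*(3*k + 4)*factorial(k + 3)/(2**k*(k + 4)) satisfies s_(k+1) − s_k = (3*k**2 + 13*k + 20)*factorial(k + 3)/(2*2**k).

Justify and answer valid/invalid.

Invalid: residual -3*(3*k**3 + 25*k**2 + 66*k + 72)*factorial(k + 3)/(2*2**k*(k + 4)*(k + 5)) ≠ 0.

s_(k+1) = (k + 2)*(3*k + 7)*factorial(k + 4)/(2*2**k*(k + 5))
s_(k+1) − s_k = (3*k**4 + 31*k**3 + 122*k**2 + 242*k + 184)*factorial(k + 3)/(2*2**k*(k + 4)*(k + 5))
(s_(k+1) − s_k) − t_k = -3*(3*k**3 + 25*k**2 + 66*k + 72)*factorial(k + 3)/(2*2**k*(k + 4)*(k + 5))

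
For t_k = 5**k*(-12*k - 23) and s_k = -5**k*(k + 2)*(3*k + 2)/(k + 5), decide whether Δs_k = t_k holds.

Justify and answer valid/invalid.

Invalid: residual 5**k*(36*k**2 + 240*k + 339)/(k**2 + 11*k + 30) ≠ 0.

s_(k+1) = -5**(k + 1)*(k + 3)*(3*k + 5)/(k + 6)
s_(k+1) − s_k = 5**k*(-12*k**3 - 119*k**2 - 373*k - 351)/(k**2 + 11*k + 30)
(s_(k+1) − s_k) − t_k = 5**k*(36*k**2 + 240*k + 339)/(k**2 + 11*k + 30)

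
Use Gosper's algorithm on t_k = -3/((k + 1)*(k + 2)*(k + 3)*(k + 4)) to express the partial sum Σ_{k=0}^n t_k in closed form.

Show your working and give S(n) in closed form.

Ratio r(k) = (k + 1)/(k + 5).
Factor: A=k + 1; B=k + 5; C=1.
Set up (k + 1)·f(k+1) − (k + 4)·f(k) − (1) = 0.
d = 3 from the (1,1,0) case.
A polynomial solution: f(k) = k*(k**2 + 6*k + 11)/18.
Get s_k = R·t_k = k*(-k**2 - 6*k - 11)/(6*(k + 1)*(k + 2)*(k + 3)) with R(k) = B(k−1)f(k)/C(k) = k*(k + 4)*(k**2 + 6*k + 11)/18.
Δs = -3/(k**4 + 10*k**3 + 35*k**2 + 50*k + 24), as required.
Σ_(k=0)^n t_k = s_(n+1) − s_(0) = ((-n**3 - 9*n**2 - 26*n - 18)/(6*(n**3 + 9*n**2 + 26*n + 24))) − (0), i.e. (-n**3 - 9*n**2 - 26*n - 18)/(6*(n**3 + 9*n**2 + 26*n + 24)).

S(n) = (-n**3 - 9*n**2 - 26*n - 18)/(6*(n**3 + 9*n**2 + 26*n + 24))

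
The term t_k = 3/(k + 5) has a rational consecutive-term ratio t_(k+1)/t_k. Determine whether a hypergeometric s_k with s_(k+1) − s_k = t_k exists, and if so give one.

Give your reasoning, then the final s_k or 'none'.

t_(k+1)/t_k = (k + 5)/(k + 6).
Factor: A=k + 5; B=k + 6; C=1.
Key eq: (k + 5)·f(k+1) = (k + 5)·f(k) + (1).
deg f ≤ 0 (via 1,1,0).
Put f(k) = c0: A·f(k+1) − B(k−1)·f(k) − C = -1; need -1 = 0 — inconsistent ⇒ no f, not summable.

none (Gosper's algorithm certifies no s_k)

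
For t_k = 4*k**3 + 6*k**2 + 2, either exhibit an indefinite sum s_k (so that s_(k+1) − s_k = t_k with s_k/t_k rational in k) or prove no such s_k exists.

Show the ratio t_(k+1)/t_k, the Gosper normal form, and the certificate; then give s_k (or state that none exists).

s_k = k*(k**3 - 2*k + 3)

r(k) = (2*(k + 1)**3 + 3*(k + 1)**2 + 1)/(2*k**3 + 3*k**2 + 1) after simplifying.
Gosper form: A/B · C(k+1)/C(k) with A=1, B=1, C=k**3 + 3*k**2/2 + 1/2.
Need (1)·f(k+1) − (1)·f(k) = k**3 + 3*k**2/2 + 1/2.
deg f ≤ 4 (via 0,0,3).
A polynomial solution: f(k) = k*(k**3 - 2*k + 3)/4.
Get s_k = R·t_k = k*(k**3 - 2*k + 3) with R(k) = B(k−1)f(k)/C(k) = k*(k**3 - 2*k + 3)/(2*(2*k**3 + 3*k**2 + 1)).
Δs = 4*k**3 + 6*k**2 + 2, as required.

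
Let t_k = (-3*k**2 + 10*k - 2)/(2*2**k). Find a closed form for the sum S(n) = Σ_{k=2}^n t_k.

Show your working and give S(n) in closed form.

Step 1: r(k) = (3*k**2 - 4*k - 5)/(2*(3*k**2 - 10*k + 2)).
Gosper form: A/B · C(k+1)/C(k) with A=1/2, B=1, C=k**2 - 10*k/3 + 2/3.
Need (1/2)·f(k+1) − (1)·f(k) = k**2 - 10*k/3 + 2/3.
Degrees (0,0,2) ⇒ d ≤ 2.
Coefficient equations give f(k) = -2*(k - 1)*(3*k - 1)/3.
Then R = B(k−1)f/C = -2*(k - 1)*(3*k - 1)/(3*k**2 - 10*k + 2), so s_k = R(k)·t_k = (3*k**2 - 4*k + 1)/2**k.
s_(k+1) − s_k = (-3*k**2 + 10*k - 2)/(2*2**k) = t_k.
Evaluate: s_(n+1) = 2**(-n - 1)*n*(3*n + 2); subtract s_(2) = 5/4 ⇒ S(n) = 2**(-n - 2)*(-5*2**n + 6*n**2 + 4*n).

S(n) = 2**(-n - 2)*(-5*2**n + 6*n**2 + 4*n)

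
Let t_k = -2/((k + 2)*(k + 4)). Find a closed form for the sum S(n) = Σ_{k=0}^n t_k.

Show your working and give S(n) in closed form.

S(n) = (-5*n**2 - 23*n - 18)/(6*(n**2 + 7*n + 12))

Compute t_(k+1)/t_k: get (k + 2)*(k + 4)/((k + 3)*(k + 5)).
So A=k + 2 and B=k + 5, with C=k + 3.
Solve (k + 2)·f(k+1) − (k + 4)·f(k) = k + 3.
Bound: deg f ≤ 2.
A polynomial solution: f(k) = k*(5*k + 13)/12.
Then R = B(k−1)f/C = k*(k + 4)*(5*k + 13)/(12*(k + 3)), so s_k = R(k)·t_k = k*(-5*k - 13)/(6*(k + 2)*(k + 3)).
Verify: -2/(k**2 + 6*k + 8) matches t_k.
Evaluate: s_(n+1) = (-5*n**2 - 23*n - 18)/(6*(n**2 + 7*n + 12)); subtract s_(0) = 0 ⇒ S(n) = (-5*n**2 - 23*n - 18)/(6*(n**2 + 7*n + 12)).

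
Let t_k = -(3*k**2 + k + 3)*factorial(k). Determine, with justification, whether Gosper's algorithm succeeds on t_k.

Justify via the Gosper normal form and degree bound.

Yes. s_k = -(3*k - 2)*factorial(k).

The ratio is (k + 1)*(k + 3*(k + 1)**2 + 4)/(3*k**2 + k + 3).
Factor: A=k + 1; B=1; C=k**2 + k/3 + 1.
Need (k + 1)·f(k+1) − (1)·f(k) = k**2 + k/3 + 1.
Degrees (1,0,2) ⇒ d ≤ 1.
Match coefficients ⇒ f(k) = (3*k - 2)/3.
So s_k = (B(k−1)f/C)·t_k = ((3*k - 2)/(3*k**2 + k + 3))·t_k = -(3*k - 2)*factorial(k).
s_(k+1) − s_k = -(3*k**2 + k + 3)*factorial(k) = t_k.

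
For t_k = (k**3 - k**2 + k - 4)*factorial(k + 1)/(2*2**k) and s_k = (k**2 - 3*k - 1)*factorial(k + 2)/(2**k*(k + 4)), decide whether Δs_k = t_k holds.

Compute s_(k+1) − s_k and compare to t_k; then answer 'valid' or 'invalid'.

Invalid: residual -(k**2 + 2)*(k**2 + 3*k - 7)*factorial(k + 1)/(2**k*(k + 4)*(k + 5)) ≠ 0.

s_(k+1) = (k**2 - k - 3)*factorial(k + 3)/(2*2**k*(k + 5))
s_(k+1) − s_k = (k**4 + 4*k**3 - 2*k**2 - k - 26)*factorial(k + 2)/(2*2**k*(k + 4)*(k + 5))
(s_(k+1) − s_k) − t_k = -(k**2 + 2)*(k**2 + 3*k - 7)*factorial(k + 1)/(2**k*(k + 4)*(k + 5))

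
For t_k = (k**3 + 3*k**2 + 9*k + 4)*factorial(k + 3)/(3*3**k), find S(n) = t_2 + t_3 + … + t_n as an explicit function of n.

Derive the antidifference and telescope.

Step 1: r(k) = (k**4 + 10*k**3 + 42*k**2 + 89*k + 68)/(3*(k**3 + 3*k**2 + 9*k + 4)).
A = k/3 + 4/3, B = 1, C = k**3 + 3*k**2 + 9*k + 4.
Solve (k/3 + 4/3)·f(k+1) − (1)·f(k) = k**3 + 3*k**2 + 9*k + 4.
Degrees (1,0,3) ⇒ d ≤ 2.
Coefficient equations give f(k) = 3*k**2.
R(k) = B(k−1)·f(k)/C(k) = 3*k**2/(k**3 + 3*k**2 + 9*k + 4); s_k = R·t_k = k**2*factorial(k + 3)/3**k.
s_(k+1) − s_k = (k**3 + 3*k**2 + 9*k + 4)*factorial(k + 3)/(3*3**k) = t_k.
Telescope: S(n) = s_(n+1) − s_(2) = 3**(-n - 1)*(n + 1)**2*factorial(n + 4) − (160/3) = 3**(-n - 1)*(-160*3**n + n**6*factorial(n) + 12*n**5*factorial(n) + 56*n**4*factorial(n) + 130*n**3*factorial(n) + 159*n**2*factorial(n) + 98*n*factorial(n) + 24*factorial(n)).

S(n) = 3**(-n - 1)*(-160*3**n + n**6*factorial(n) + 12*n**5*factorial(n) + 56*n**4*factorial(n) + 130*n**3*factorial(n) + 159*n**2*factorial(n) + 98*n*factorial(n) + 24*factorial(n))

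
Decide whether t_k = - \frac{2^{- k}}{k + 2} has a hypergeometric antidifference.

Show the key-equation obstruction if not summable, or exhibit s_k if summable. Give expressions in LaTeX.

Compute t_(k+1)/t_k: get (k + 2)/(2*(k + 3)).
Factor: A=k/2 + 1; B=k + 3; C=1.
Set up (k/2 + 1)·f(k+1) − (k + 2)·f(k) − (1) = 0.
deg f ≤ -1 (via 1,1,0).
Negative degree bound (-1): no f exists, t_k not Gosper-summable.

No — t_k has no hypergeometric antidifference.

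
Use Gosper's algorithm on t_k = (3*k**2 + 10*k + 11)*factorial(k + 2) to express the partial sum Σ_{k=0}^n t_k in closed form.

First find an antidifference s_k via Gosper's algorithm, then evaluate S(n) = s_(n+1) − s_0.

Compute t_(k+1)/t_k: get (k + 3)*(10*k + 3*(k + 1)**2 + 21)/(3*k**2 + 10*k + 11).
Gosper form: A/B · C(k+1)/C(k) with A=k + 3, B=1, C=k**2 + 10*k/3 + 11/3.
Solve (k + 3)·f(k+1) − (1)·f(k) = k**2 + 10*k/3 + 11/3.
d = 1 from the (1,0,2) case.
Solving with deg f ≤ 1: f(k) = (3*k + 1)/3.
Get s_k = R·t_k = (3*k + 1)*factorial(k + 2) with R(k) = B(k−1)f(k)/C(k) = (3*k + 1)/(3*k**2 + 10*k + 11).
Verify: (3*k**2 + 10*k + 11)*factorial(k + 2) matches t_k.
s_(n+1) = (3*n + 4)*factorial(n + 3) and s_(0) = 2, so S(n) = 3*n*factorial(n + 3) + 4*factorial(n + 3) - 2.

S(n) = 3*n*factorial(n + 3) + 4*factorial(n + 3) - 2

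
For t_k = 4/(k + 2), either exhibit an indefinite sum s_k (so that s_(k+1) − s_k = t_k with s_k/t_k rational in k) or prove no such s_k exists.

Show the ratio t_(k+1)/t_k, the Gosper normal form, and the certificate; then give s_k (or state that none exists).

no hypergeometric antidifference exists

Ratio r(k) = (k + 2)/(k + 3).
Normal form (A,B,C) = (k + 2, k + 3, 1).
Need (k + 2)·f(k+1) − (k + 2)·f(k) = 1.
From deg A=1, deg B=1, deg C=0: d=0.
f = c0 ⇒ A·f(k+1) − B(k−1)·f(k) − C = -1. The system {-1 = 0} is inconsistent; no antidifference.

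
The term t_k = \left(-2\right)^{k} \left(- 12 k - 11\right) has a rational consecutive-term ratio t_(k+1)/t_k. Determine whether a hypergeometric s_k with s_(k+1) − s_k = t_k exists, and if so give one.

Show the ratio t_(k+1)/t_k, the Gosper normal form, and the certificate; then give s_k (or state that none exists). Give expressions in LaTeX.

s_k = \left(-2\right)^{k} \left(4 k + 1\right)

Compute t_(k+1)/t_k: get 2*(-12*k - 23)/(12*k + 11).
Normal form (A,B,C) = (-2, 1, k + 11/12).
Key eq: (-2)·f(k+1) = (1)·f(k) + (k + 11/12).
deg f ≤ 1 (via 0,0,1).
Solve for f: f(k) = -(4*k + 1)/12 (degree 1 ≤ 1).
Then R = B(k−1)f/C = -(4*k + 1)/(12*k + 11), so s_k = R(k)·t_k = (-2)**k*(4*k + 1).
Δs = (-2)**k*(-12*k - 11), as required.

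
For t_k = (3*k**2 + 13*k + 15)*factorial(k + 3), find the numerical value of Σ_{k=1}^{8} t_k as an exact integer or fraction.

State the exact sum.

r(k) = (k + 4)*(13*k + 3*(k + 1)**2 + 28)/(3*k**2 + 13*k + 15) after simplifying.
A = k + 4, B = 1, C = k**2 + 13*k/3 + 5.
Need (k + 4)·f(k+1) − (1)·f(k) = k**2 + 13*k/3 + 5.
deg f ≤ 1 (via 1,0,2).
Solve for f: f(k) = (3*k + 1)/3 (degree 1 ≤ 1).
Certificate R = B(k−1)f/C = (3*k + 1)/(3*k**2 + 13*k + 15) gives s_k = (3*k + 1)*factorial(k + 3).
Verify: (3*k**2 + 13*k + 15)*factorial(k + 3) matches t_k.
Sum = s_(9) − s_(1); s_(9) = 13412044800, s_(1) = 96 ⇒ 13412044704.

Σ = 13412044704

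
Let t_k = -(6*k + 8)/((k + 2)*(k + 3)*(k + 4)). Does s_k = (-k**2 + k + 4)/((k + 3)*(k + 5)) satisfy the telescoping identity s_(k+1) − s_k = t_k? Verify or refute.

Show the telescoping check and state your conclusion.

Invalid: residual 3*(-k**3 + 3*k**2 + 46*k + 56)/(k**5 + 20*k**4 + 155*k**3 + 580*k**2 + 1044*k + 720) ≠ 0.

s_(k+1) = (k - (k + 1)**2 + 5)/((k + 4)*(k + 6))
s_(k+1) − s_k = (-9*k**2 - 47*k - 36)/(k**4 + 18*k**3 + 119*k**2 + 342*k + 360)
(s_(k+1) − s_k) − t_k = 3*(-k**3 + 3*k**2 + 46*k + 56)/(k**5 + 20*k**4 + 155*k**3 + 580*k**2 + 1044*k + 720)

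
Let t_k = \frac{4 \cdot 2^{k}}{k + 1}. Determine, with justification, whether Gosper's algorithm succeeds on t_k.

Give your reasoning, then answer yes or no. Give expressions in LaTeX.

No. Not Gosper-summable.

Compute t_(k+1)/t_k: get 2*(k + 1)/(k + 2).
Take A(k)=2*k + 2, B(k)=k + 2, C(k)=1.
f must satisfy (2*k + 2)·f(k+1) − (k + 1)·f(k) = 1.
Bound: deg f ≤ -1.
Negative degree bound (-1): no f exists, t_k not Gosper-summable.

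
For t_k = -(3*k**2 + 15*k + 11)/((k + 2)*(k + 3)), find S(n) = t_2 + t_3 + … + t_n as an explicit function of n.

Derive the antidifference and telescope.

Ratio r(k) = (k + 2)*(15*k + 3*(k + 1)**2 + 26)/((k + 4)*(3*k**2 + 15*k + 11)).
Factor: A=k + 2; B=k + 4; C=k**2 + 5*k + 11/3.
Set up (k + 2)·f(k+1) − (k + 3)·f(k) − (k**2 + 5*k + 11/3) = 0.
deg f ≤ 2 (via 1,1,2).
Match coefficients ⇒ f(k) = k*(6*k + 5)/6.
Certificate R = B(k−1)f/C = k*(k + 3)*(6*k + 5)/(2*(3*k**2 + 15*k + 11)) gives s_k = k*(-6*k - 5)/(2*(k + 2)).
Check: Δs_k = (-3*k**2 - 15*k - 11)/(k**2 + 5*k + 6). ✓
Σ_(k=2)^n t_k = s_(n+1) − s_(2) = ((-6*n**2 - 17*n - 11)/(2*(n + 3))) − (-17/4), i.e. (-12*n**2 - 17*n + 29)/(4*(n + 3)).

S(n) = (-12*n**2 - 17*n + 29)/(4*(n + 3))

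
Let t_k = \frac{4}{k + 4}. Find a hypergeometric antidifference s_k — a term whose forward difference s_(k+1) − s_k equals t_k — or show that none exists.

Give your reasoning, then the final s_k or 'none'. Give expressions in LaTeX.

none (Gosper's algorithm certifies no s_k)

r(k) = (k + 4)/(k + 5) after simplifying.
Normal form (A,B,C) = (k + 4, k + 5, 1).
Set up (k + 4)·f(k+1) − (k + 4)·f(k) − (1) = 0.
From deg A=1, deg B=1, deg C=0: d=0.
f = c0 ⇒ A·f(k+1) − B(k−1)·f(k) − C = -1. The system {-1 = 0} is inconsistent; no antidifference.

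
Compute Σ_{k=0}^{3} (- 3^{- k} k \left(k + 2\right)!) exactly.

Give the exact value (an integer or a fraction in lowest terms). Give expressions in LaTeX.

t_(k+1)/t_k = (k + 1)*(k + 3)/(3*k).
A = k/3 + 1, B = 1, C = k.
Key eq: (k/3 + 1)·f(k+1) = (1)·f(k) + (k).
Degrees (1,0,1) ⇒ d ≤ 0.
A polynomial solution: f(k) = 3.
R(k) = B(k−1)·f(k)/C(k) = 3/k; s_k = R·t_k = -3**(1 - k)*factorial(k + 2).
s_(k+1) − s_k = -k*factorial(k + 2)/3**k = t_k.
Σ_(k=0)^(3) t_k = s_(4) − s_(0) = -80/3 − (-6) = -62/3.

Σ = -62/3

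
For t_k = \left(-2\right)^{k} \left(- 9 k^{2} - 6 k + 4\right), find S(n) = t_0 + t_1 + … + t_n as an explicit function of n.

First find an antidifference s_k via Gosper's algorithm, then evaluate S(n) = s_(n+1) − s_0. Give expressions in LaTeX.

t_(k+1)/t_k = 2*(-9*k**2 - 24*k - 11)/(9*k**2 + 6*k - 4).
So A=-2 and B=1, with C=k**2 + 2*k/3 - 4/9.
Need (-2)·f(k+1) − (1)·f(k) = k**2 + 2*k/3 - 4/9.
d = 2 from the (0,0,2) case.
Match coefficients ⇒ f(k) = -(3*k**2 - 2*k - 2)/9.
So s_k = (B(k−1)f/C)·t_k = (-(3*k**2 - 2*k - 2)/(9*k**2 + 6*k - 4))·t_k = (-2)**k*(3*k**2 - 2*k - 2).
Check: Δs_k = (-2)**k*(-9*k**2 - 6*k + 4). ✓
Σ_(k=0)^n t_k = s_(n+1) − s_(0) = ((-2)**(n + 1)*(3*n**2 + 4*n - 1)) − (-2), i.e. -6*(-2)**n*n**2 - 8*(-2)**n*n + 2*(-2)**n + 2.

S(n) = - 6 \left(-2\right)^{n} n^{2} - 8 \left(-2\right)^{n} n + 2 \left(-2\right)^{n} + 2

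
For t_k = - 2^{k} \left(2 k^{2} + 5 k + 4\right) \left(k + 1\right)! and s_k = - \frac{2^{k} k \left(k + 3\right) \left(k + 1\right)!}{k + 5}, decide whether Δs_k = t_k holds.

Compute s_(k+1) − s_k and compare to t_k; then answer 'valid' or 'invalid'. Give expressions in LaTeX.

s_(k+1) = -2**(k + 1)*(k + 1)*(k + 4)*factorial(k + 2)/(k + 6)
s_(k+1) − s_k = -2**k*(2*k**4 + 23*k**3 + 89*k**2 + 138*k + 80)*factorial(k + 1)/((k + 5)*(k + 6))
(s_(k+1) − s_k) − t_k = 2**(k + 1)*(2*k**3 + 15*k**2 + 28*k + 20)*factorial(k + 1)/((k + 5)*(k + 6))

Invalid: residual \frac{2^{k + 1} \left(2 k^{3} + 15 k^{2} + 28 k + 20\right) \left(k + 1\right)!}{\left(k + 5\right) \left(k + 6\right)} ≠ 0.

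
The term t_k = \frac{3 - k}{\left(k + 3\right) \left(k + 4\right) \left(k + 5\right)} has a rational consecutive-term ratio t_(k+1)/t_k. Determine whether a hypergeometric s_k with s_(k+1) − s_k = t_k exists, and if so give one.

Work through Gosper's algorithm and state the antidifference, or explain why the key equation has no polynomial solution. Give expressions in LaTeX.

The ratio is (k - 2)*(k + 3)/((k - 3)*(k + 6)).
So A=k + 3 and B=k + 6, with C=k - 3.
Key eq: (k + 3)·f(k+1) = (k + 5)·f(k) + (k - 3).
Degrees (1,1,1) ⇒ d ≤ 2.
A polynomial solution: f(k) = -k.
R(k) = B(k−1)·f(k)/C(k) = -k*(k + 5)/(k - 3); s_k = R·t_k = k/((k + 3)*(k + 4)).
s_(k+1) − s_k = (3 - k)/(k**3 + 12*k**2 + 47*k + 60) = t_k.

s_k = \frac{k}{\left(k + 3\right) \left(k + 4\right)}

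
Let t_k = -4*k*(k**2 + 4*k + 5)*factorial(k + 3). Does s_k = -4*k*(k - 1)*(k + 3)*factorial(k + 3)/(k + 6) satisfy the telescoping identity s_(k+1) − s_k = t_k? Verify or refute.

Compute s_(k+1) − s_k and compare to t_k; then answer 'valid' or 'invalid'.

s_(k+1) = -4*k*(k + 1)*(k + 4)*factorial(k + 4)/(k + 7)
s_(k+1) − s_k = -4*k*(k**4 + 14*k**3 + 69*k**2 + 149*k + 117)*factorial(k + 3)/((k + 6)*(k + 7))
(s_(k+1) − s_k) − t_k = 12*k*(k**3 + 10*k**2 + 28*k + 31)*factorial(k + 3)/((k + 6)*(k + 7))

Invalid: residual 12*k*(k**3 + 10*k**2 + 28*k + 31)*factorial(k + 3)/((k + 6)*(k + 7)) ≠ 0.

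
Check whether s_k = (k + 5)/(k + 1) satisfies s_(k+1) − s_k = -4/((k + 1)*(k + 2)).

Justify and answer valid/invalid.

valid (s_(k+1) − s_k reduces to t_k)

s_(k+1) = (k + 6)/(k + 2)
s_(k+1) − s_k = -4/(k**2 + 3*k + 2)
(s_(k+1) − s_k) − t_k = 0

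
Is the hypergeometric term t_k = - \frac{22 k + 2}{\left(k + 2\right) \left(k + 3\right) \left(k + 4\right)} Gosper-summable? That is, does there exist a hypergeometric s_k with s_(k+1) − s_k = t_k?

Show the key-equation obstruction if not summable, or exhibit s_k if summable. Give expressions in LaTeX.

Yes. s_k = - \frac{k \left(23 k - 17\right)}{6 \left(k + 2\right) \left(k + 3\right)}.

The ratio is (k + 2)*(11*k + 12)/((k + 5)*(11*k + 1)).
Gosper form: A/B · C(k+1)/C(k) with A=k + 2, B=k + 5, C=k + 1/11.
Solve (k + 2)·f(k+1) − (k + 4)·f(k) = k + 1/11.
d = 2 from the (1,1,1) case.
Solving with deg f ≤ 2: f(k) = k*(23*k - 17)/132.
Then R = B(k−1)f/C = k*(k + 4)*(23*k - 17)/(12*(11*k + 1)), so s_k = R(k)·t_k = -k*(23*k - 17)/(6*(k + 2)*(k + 3)).
Δs = 2*(-11*k - 1)/(k**3 + 9*k**2 + 26*k + 24), as required.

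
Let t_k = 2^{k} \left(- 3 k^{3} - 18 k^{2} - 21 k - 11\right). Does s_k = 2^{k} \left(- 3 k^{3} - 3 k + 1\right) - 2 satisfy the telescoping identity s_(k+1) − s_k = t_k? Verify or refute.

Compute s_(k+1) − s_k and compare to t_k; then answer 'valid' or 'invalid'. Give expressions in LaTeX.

s_(k+1) = 2*2**k*(-3*k - 3*(k + 1)**3 - 2) - 2
s_(k+1) − s_k = 2**k*(3*k**3 - 3*k - 6*(k + 1)**3 - 5)
(s_(k+1) − s_k) − t_k = 0

valid (s_(k+1) − s_k reduces to t_k)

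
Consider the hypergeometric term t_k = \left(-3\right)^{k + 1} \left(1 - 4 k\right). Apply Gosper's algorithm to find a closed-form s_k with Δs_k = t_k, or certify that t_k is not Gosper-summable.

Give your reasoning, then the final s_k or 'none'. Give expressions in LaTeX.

s_k = \left(-3\right)^{k + 1} \left(k - 1\right)

The ratio is 3*(-4*k - 3)/(4*k - 1).
So A=-3 and B=1, with C=k - 1/4.
Solve (-3)·f(k+1) − (1)·f(k) = k - 1/4.
From deg A=0, deg B=0, deg C=1: d=1.
Solve for f: f(k) = -(k - 1)/4 (degree 1 ≤ 1).
Certificate R = B(k−1)f/C = -(k - 1)/(4*k - 1) gives s_k = (-3)**(k + 1)*(k - 1).
Δs = (-3)**(k + 1)*(1 - 4*k), as required.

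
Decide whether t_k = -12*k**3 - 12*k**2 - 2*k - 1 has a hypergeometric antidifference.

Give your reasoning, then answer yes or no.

Yes. s_k = k*(-3*k**3 + 2*k**2 + 2*k - 2).

Step 1: r(k) = (12*k**3 + 48*k**2 + 62*k + 27)/(12*k**3 + 12*k**2 + 2*k + 1).
A = 1, B = 1, C = k**3 + k**2 + k/6 + 1/12.
Need (1)·f(k+1) − (1)·f(k) = k**3 + k**2 + k/6 + 1/12.
Bound: deg f ≤ 4.
Coefficient equations give f(k) = k*(3*k**3 - 2*k**2 - 2*k + 2)/12.
So s_k = (B(k−1)f/C)·t_k = (k*(3*k**3 - 2*k**2 - 2*k + 2)/(12*k**3 + 12*k**2 + 2*k + 1))·t_k = k*(-3*k**3 + 2*k**2 + 2*k - 2).
s_(k+1) − s_k = -12*k**3 - 12*k**2 - 2*k - 1 = t_k.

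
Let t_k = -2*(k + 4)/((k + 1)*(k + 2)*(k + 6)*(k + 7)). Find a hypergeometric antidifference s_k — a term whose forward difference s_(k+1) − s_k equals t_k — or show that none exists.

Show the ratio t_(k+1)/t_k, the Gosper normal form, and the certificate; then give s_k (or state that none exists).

s_k = k*(-k - 7)/(6*(k**2 + 7*k + 6))

t_(k+1)/t_k = (k + 1)*(k + 5)*(k + 6)/((k + 3)*(k + 4)*(k + 8)).
Take A(k)=k + 1, B(k)=k + 8, C(k)=k**4 + 16*k**3 + 95*k**2 + 248*k + 240.
Key eq: (k + 1)·f(k+1) = (k + 7)·f(k) + (k**4 + 16*k**3 + 95*k**2 + 248*k + 240).
deg f ≤ 6 (via 1,1,4).
Match coefficients ⇒ f(k) = k*(k + 2)*(k + 3)*(k + 4)*(k + 5)*(k + 7)/12.
Then R = B(k−1)f/C = k*(k + 2)*(k + 7)**2/(12*(k + 4)), so s_k = R(k)·t_k = k*(-k - 7)/(6*(k**2 + 7*k + 6)).
Δs = 2*(-k - 4)/(k**4 + 16*k**3 + 83*k**2 + 152*k + 84), as required.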